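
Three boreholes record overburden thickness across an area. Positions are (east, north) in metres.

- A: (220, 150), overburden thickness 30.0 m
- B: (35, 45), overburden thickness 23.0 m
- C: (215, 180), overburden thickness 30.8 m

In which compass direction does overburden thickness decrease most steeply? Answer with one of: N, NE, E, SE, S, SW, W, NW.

SW

Taking A as reference: B−A = (-185, -105, -7.0); C−A = (-5, 30, +0.8).
Determinant of the coordinate differences = (-185)·30 − (-5)·(-105) = -6075.
∂d/∂x = [(-7.0)·30 − (+0.8)·(-105)] / -6075 = +0.02074
∂d/∂y = [(-185)·(+0.8) − (-5)·(-7.0)] / -6075 = +0.03012
Steepest decrease is along −∇f = (-0.02074 E, -0.03012 N) → southwest.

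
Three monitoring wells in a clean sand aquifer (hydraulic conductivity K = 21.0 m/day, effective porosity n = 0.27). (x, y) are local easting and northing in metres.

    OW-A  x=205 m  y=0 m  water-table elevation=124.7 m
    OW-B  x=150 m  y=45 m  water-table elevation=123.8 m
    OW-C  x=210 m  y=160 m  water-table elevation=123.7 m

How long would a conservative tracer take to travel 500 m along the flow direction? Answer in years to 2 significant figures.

1.4 years

Three-point gradient (reference OW-A): Δ to OW-B = (-55, 45, -0.9), Δ to OW-C = (5, 160, -1.0).
∂h/∂x = +0.01097, ∂h/∂y = -0.006593 (det = -9025).
|∇h| = √(0.01097² + -0.006593²) = 0.0128
Seepage velocity v = K·i/n = 21.0 × 0.0128 / 0.27 = 0.9956 m/day.
t = 500 / 0.9956 = 502.2 days = 1.37 years.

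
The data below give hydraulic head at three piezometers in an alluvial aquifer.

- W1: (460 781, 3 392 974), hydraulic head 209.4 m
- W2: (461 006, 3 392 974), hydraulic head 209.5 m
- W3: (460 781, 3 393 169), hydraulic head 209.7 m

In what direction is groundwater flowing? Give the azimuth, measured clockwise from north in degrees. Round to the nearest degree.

196°

∂h/∂x = (209.5 − 209.4) / (461006 − 460781) = +0.0004444
∂h/∂y = (209.7 − 209.4) / (3393169 − 3392974) = +0.001538
Flow direction (−∇h) has components (-0.0004444 E, -0.001538 N).
Azimuth = atan2(E, N) = atan2(-0.0004444, -0.001538) = 196.1° ≈ 196°.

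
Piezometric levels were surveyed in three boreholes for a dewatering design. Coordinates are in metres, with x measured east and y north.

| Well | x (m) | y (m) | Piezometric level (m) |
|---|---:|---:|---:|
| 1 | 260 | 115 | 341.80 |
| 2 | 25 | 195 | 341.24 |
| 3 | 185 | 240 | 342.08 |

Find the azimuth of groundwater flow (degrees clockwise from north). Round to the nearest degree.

221°

Taking 1 as reference: 2−1 = (-235, 80, -0.56); 3−1 = (-75, 125, +0.28).
Solve a·Δx + b·Δy = Δh: det = (-235)·125 − (-75)·80 = -23375.
∂h/∂x = [(-0.56)·125 − (+0.28)·80] / -23375 = +0.003953
∂h/∂y = [(-235)·(+0.28) − (-75)·(-0.56)] / -23375 = +0.004612
Flow direction (−∇h) has components (-0.003953 E, -0.004612 N).
Azimuth = atan2(E, N) = atan2(-0.003953, -0.004612) = 220.6° ≈ 221°.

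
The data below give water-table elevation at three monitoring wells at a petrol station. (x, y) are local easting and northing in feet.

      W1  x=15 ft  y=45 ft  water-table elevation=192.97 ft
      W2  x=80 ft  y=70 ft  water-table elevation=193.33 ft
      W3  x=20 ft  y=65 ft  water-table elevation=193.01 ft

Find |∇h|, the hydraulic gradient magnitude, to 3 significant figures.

0.00532

Differences from W1: to W2 (Δx, Δy, Δh) = (65, 25, +0.36); to W3 = (5, 20, +0.04).
Determinant of the coordinate differences = 65·20 − 5·25 = 1175.
∂h/∂x = [(+0.36)·20 − (+0.04)·25] / 1175 = +0.005277
∂h/∂y = [65·(+0.04) − 5·(+0.36)] / 1175 = +0.0006809
|∇h| = √(0.005277² + 0.0006809²) = 0.005321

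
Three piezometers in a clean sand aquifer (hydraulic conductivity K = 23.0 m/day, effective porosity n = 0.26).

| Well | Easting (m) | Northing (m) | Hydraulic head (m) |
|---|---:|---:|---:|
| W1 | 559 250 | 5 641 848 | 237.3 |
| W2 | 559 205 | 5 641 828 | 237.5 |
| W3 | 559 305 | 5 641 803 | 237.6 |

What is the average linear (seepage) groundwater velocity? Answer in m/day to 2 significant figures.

0.70 m/day

With h = a·x + b·y + c and W1 as origin, the differences give:
  (-45)·a + (-20)·b = +0.2
  55·a + (-45)·b = +0.3
Eliminate b (×(-45) and ×(-20), subtract): 3125·a = -3.00 → a = ∂h/∂x = -0.0009600
Back-substitute: b = ∂h/∂y = -0.007840.
|∇h| = √(-0.0009600² + -0.007840²) = 0.007899
Seepage velocity v = K·i/n = 23.0 × 0.007899 / 0.26 = 0.6988 m/day.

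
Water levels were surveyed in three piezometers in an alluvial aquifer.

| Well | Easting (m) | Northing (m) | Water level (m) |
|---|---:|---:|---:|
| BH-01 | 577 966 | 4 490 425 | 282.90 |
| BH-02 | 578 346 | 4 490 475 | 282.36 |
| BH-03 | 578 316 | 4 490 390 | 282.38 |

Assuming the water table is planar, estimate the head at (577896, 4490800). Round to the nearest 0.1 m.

283.1 m

Differences from BH-01: to BH-02 (Δx, Δy, Δh) = (380, 50, -0.54); to BH-03 = (350, -35, -0.52).
Solve a·Δx + b·Δy = Δh: det = 380·(-35) − 350·50 = -30800.
∂h/∂x = [(-0.54)·(-35) − (-0.52)·50] / -30800 = -0.001458
∂h/∂y = [380·(-0.52) − 350·(-0.54)] / -30800 = +0.0002792
h(577896, 4490800) = 282.90 + (-0.001458)·(-70) + (+0.0002792)·(375) = 282.90 +0.102 +0.105 = 283.107 m.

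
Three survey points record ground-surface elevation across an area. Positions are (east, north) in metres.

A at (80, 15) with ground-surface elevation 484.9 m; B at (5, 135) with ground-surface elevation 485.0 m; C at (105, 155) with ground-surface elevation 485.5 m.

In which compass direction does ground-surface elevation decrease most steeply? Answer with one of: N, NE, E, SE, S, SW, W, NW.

Differences from A: to B (Δx, Δy, Δh) = (-75, 120, +0.1); to C = (25, 140, +0.6).
Solve a·Δx + b·Δy = Δz: det = (-75)·140 − 25·120 = -13500.
∂z/∂x = [(+0.1)·140 − (+0.6)·120] / -13500 = +0.004296
∂z/∂y = [(-75)·(+0.6) − 25·(+0.1)] / -13500 = +0.003519
Steepest decrease is along −∇f = (-0.004296 E, -0.003519 N) → southwest.

SW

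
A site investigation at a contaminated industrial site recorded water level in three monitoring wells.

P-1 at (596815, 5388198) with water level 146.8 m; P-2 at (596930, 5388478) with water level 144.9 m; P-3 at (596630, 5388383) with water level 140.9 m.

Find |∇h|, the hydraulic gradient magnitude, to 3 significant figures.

Three-point gradient (reference P-1): Δ to P-2 = (115, 280, -1.9), Δ to P-3 = (-185, 185, -5.9).
∂h/∂x = +0.01780, ∂h/∂y = -0.01410 (det = 73075).
|∇h| = √(0.01780² + -0.01410²) = 0.02271

0.0227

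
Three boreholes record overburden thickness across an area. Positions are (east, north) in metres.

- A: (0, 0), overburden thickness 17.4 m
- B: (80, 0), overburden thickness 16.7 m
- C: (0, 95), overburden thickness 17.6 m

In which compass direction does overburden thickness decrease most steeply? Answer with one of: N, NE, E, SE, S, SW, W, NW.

E

∂d/∂x = (16.7 − 17.4) / (80 − 0) = -0.008750
∂d/∂y = (17.6 − 17.4) / (95 − 0) = +0.002105
Steepest decrease is along −∇f = (+0.008750 E, -0.002105 N) → east.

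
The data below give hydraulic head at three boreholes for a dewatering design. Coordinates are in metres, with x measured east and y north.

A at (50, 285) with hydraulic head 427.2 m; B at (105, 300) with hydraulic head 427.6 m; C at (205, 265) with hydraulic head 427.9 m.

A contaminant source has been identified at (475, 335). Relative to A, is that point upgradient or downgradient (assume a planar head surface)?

upgradient

Differences from A: to B (Δx, Δy, Δh) = (55, 15, +0.4); to C = (155, -20, +0.7).
Solve a·Δx + b·Δy = Δh: det = 55·(-20) − 155·15 = -3425.
∂h/∂x = [(+0.4)·(-20) − (+0.7)·15] / -3425 = +0.005401
∂h/∂y = [55·(+0.7) − 155·(+0.4)] / -3425 = +0.006861
Head at (475, 335) = 427.2 + (+0.005401)·(425) + (+0.006861)·(50) = 429.84 m.
That is higher than the 427.2 m at A, so the point is upgradient.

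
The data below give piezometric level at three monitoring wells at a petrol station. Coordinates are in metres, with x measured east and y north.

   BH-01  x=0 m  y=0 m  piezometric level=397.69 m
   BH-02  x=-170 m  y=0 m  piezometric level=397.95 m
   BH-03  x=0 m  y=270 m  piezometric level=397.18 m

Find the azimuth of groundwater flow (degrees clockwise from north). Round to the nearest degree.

∂h/∂x = (397.95 − 397.69) / (-170 − 0) = -0.001529
∂h/∂y = (397.18 − 397.69) / (270 − 0) = -0.001889
Flow direction (−∇h) has components (+0.001529 E, +0.001889 N).
Azimuth = atan2(E, N) = atan2(+0.001529, +0.001889) = 39.0° ≈ 039°.

039°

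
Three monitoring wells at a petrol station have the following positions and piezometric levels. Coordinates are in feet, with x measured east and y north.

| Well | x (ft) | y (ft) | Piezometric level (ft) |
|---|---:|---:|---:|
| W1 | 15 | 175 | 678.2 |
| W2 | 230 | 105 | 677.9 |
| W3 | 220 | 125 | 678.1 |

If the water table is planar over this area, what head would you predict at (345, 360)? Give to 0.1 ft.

681.0 ft

Taking W1 as reference: W2−W1 = (215, -70, -0.3); W3−W1 = (205, -50, -0.1).
Determinant of the coordinate differences = 215·(-50) − 205·(-70) = 3600.
∂h/∂x = [(-0.3)·(-50) − (-0.1)·(-70)] / 3600 = +0.002222
∂h/∂y = [215·(-0.1) − 205·(-0.3)] / 3600 = +0.01111
h(345, 360) = 678.2 + (+0.002222)·(330) + (+0.01111)·(185) = 678.2 +0.733 +2.056 = 680.989 ft.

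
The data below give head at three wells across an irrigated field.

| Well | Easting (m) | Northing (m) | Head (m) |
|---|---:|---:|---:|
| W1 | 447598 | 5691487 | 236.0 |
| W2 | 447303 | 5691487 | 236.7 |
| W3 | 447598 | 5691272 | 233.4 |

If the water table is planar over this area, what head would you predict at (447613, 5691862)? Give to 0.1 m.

240.5 m

∂h/∂x = (236.7 − 236.0) / (447303 − 447598) = -0.002373
∂h/∂y = (233.4 − 236.0) / (5691272 − 5691487) = +0.01209
h(447613, 5691862) = 236.0 + (-0.002373)·(15) + (+0.01209)·(375) = 236.0 -0.036 +4.535 = 240.499 m.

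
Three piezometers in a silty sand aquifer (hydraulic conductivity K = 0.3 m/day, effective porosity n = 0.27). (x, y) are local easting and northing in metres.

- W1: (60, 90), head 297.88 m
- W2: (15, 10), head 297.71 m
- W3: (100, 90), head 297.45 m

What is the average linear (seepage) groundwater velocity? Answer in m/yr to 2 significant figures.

Taking W1 as reference: W2−W1 = (-45, -80, -0.17); W3−W1 = (40, 0, -0.43).
Determinant of the coordinate differences = (-45)·0 − 40·(-80) = 3200.
∂h/∂x = [(-0.17)·0 − (-0.43)·(-80)] / 3200 = -0.01075
∂h/∂y = [(-45)·(-0.43) − 40·(-0.17)] / 3200 = +0.008172
|∇h| = √(-0.01075² + 0.008172²) = 0.0135
Seepage velocity v = K·i/n = 0.3 × 0.0135 / 0.27 = 0.015 m/day = 5.479 m/yr.

5.5 m/yr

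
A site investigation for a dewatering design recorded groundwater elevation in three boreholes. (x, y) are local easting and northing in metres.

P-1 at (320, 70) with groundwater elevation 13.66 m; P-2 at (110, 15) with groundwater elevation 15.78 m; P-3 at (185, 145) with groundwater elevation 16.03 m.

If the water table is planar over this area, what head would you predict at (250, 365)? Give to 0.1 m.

17.2 m

Differences from P-1: to P-2 (Δx, Δy, Δh) = (-210, -55, +2.12); to P-3 = (-135, 75, +2.37).
Solve a·Δx + b·Δy = Δh: det = (-210)·75 − (-135)·(-55) = -23175.
∂h/∂x = [(+2.12)·75 − (+2.37)·(-55)] / -23175 = -0.01249
∂h/∂y = [(-210)·(+2.37) − (-135)·(+2.12)] / -23175 = +0.009126
h(250, 365) = 13.66 + (-0.01249)·(-70) + (+0.009126)·(295) = 13.66 +0.874 +2.692 = 17.226 m.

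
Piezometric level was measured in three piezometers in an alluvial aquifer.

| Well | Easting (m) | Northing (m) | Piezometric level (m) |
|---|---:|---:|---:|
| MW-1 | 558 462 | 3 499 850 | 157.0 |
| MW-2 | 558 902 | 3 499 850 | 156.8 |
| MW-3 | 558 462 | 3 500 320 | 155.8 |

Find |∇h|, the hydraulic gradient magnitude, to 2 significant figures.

∂h/∂x = (156.8 − 157.0) / (558902 − 558462) = -0.0004545
∂h/∂y = (155.8 − 157.0) / (3500320 − 3499850) = -0.002553
|∇h| = √(-0.0004545² + -0.002553²) = 0.002593

0.0026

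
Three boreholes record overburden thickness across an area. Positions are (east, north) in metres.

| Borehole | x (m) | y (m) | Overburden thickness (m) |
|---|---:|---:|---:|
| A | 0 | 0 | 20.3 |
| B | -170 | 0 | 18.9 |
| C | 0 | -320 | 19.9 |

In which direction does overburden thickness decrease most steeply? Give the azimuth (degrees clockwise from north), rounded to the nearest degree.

261°

∂d/∂x = (18.9 − 20.3) / (-170 − 0) = +0.008235
∂d/∂y = (19.9 − 20.3) / (-320 − 0) = +0.001250
Steepest decrease is along −∇f: components (-0.008235 E, -0.001250 N).
Azimuth = atan2(-0.008235, -0.001250) = 261.4° ≈ 261°.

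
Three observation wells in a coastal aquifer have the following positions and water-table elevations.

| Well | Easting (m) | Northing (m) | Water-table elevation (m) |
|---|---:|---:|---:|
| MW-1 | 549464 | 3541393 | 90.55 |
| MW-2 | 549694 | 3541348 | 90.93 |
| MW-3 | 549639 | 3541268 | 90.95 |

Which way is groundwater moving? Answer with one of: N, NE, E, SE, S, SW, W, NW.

Differences from MW-1: to MW-2 (Δx, Δy, Δh) = (230, -45, +0.38); to MW-3 = (175, -125, +0.40).
Solve a·Δx + b·Δy = Δh: det = 230·(-125) − 175·(-45) = -20875.
∂h/∂x = [(+0.38)·(-125) − (+0.40)·(-45)] / -20875 = +0.001413
∂h/∂y = [230·(+0.40) − 175·(+0.38)] / -20875 = -0.001222
Flow = −∇h = (-0.001413 east, +0.001222 north), which points northwest.

NW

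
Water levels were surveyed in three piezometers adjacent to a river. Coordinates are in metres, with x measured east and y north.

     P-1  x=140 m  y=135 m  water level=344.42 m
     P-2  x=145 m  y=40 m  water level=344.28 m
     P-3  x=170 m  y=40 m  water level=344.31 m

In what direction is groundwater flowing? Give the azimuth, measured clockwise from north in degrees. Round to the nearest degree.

With h = a·x + b·y + c and P-1 as origin, the differences give:
  5·a + (-95)·b = -0.14
  30·a + (-95)·b = -0.11
Eliminate b (×(-95) and ×(-95), subtract): 2375·a = 2.850 → a = ∂h/∂x = +0.001200
Back-substitute: b = ∂h/∂y = +0.001537.
Flow direction (−∇h) has components (-0.001200 E, -0.001537 N).
Azimuth = atan2(E, N) = atan2(-0.001200, -0.001537) = 218.0° ≈ 218°.

218°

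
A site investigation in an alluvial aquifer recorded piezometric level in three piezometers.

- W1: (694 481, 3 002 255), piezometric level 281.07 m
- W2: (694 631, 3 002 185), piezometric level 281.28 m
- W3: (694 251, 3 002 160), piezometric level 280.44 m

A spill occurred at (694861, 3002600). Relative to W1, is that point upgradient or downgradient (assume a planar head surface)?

Differences from W1: to W2 (Δx, Δy, Δh) = (150, -70, +0.21); to W3 = (-230, -95, -0.63).
Determinant of the coordinate differences = 150·(-95) − (-230)·(-70) = -30350.
∂h/∂x = [(+0.21)·(-95) − (-0.63)·(-70)] / -30350 = +0.002110
∂h/∂y = [150·(-0.63) − (-230)·(+0.21)] / -30350 = +0.001522
Head at (694861, 3002600) = 281.07 + (+0.002110)·(380) + (+0.001522)·(345) = 282.40 m.
That is higher than the 281.07 m at W1, so the point is upgradient.

upgradient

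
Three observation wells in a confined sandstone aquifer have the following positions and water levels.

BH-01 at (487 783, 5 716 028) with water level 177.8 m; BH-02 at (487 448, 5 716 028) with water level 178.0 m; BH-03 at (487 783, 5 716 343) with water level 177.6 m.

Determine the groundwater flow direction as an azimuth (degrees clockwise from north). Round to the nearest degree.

043°

∂h/∂x = (178.0 − 177.8) / (487448 − 487783) = -0.0005970
∂h/∂y = (177.6 − 177.8) / (5716343 − 5716028) = -0.0006349
Flow direction (−∇h) has components (+0.0005970 E, +0.0006349 N).
Azimuth = atan2(E, N) = atan2(+0.0005970, +0.0006349) = 43.2° ≈ 043°.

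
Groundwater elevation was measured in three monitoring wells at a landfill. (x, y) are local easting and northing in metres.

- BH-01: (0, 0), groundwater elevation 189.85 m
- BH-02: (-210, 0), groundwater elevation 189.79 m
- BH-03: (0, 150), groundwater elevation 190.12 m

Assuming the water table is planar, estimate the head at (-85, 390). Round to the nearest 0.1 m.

190.5 m

∂h/∂x = (189.79 − 189.85) / (-210 − 0) = +0.0002857
∂h/∂y = (190.12 − 189.85) / (150 − 0) = +0.001800
h(-85, 390) = 189.85 + (+0.0002857)·(-85) + (+0.001800)·(390) = 189.85 -0.024 +0.702 = 190.528 m.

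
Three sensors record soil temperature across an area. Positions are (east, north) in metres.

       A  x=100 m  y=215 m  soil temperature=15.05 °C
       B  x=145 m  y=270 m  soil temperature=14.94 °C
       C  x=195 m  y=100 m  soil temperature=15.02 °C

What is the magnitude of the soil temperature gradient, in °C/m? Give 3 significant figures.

0.00163 °C/m

With T = a·x + b·y + c and A as origin, the differences give:
  45·a + 55·b = -0.11
  95·a + (-115)·b = -0.03
Eliminate b (×(-115) and ×55, subtract): -10400·a = 14.300 → a = ∂T/∂x = -0.001375
Back-substitute: b = ∂T/∂y = -0.0008750.
|∇f| = √(-0.001375² + -0.0008750²) = 0.00163 °C/m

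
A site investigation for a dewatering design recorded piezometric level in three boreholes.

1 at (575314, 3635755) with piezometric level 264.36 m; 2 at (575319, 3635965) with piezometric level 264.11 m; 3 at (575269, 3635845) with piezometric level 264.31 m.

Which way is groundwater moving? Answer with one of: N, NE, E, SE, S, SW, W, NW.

Taking 1 as reference: 2−1 = (5, 210, -0.25); 3−1 = (-45, 90, -0.05).
Determinant of the coordinate differences = 5·90 − (-45)·210 = 9900.
∂h/∂x = [(-0.25)·90 − (-0.05)·210] / 9900 = -0.001212
∂h/∂y = [5·(-0.05) − (-45)·(-0.25)] / 9900 = -0.001162
Flow = −∇h = (+0.001212 east, +0.001162 north), which points northeast.

NE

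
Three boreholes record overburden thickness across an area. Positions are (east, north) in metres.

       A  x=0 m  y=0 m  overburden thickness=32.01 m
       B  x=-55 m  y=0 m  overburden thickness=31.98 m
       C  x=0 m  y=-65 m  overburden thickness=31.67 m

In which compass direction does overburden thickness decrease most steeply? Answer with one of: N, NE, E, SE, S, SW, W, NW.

S

∂d/∂x = (31.98 − 32.01) / (-55 − 0) = +0.0005455
∂d/∂y = (31.67 − 32.01) / (-65 − 0) = +0.005231
Steepest decrease is along −∇f = (-0.0005455 E, -0.005231 N) → south.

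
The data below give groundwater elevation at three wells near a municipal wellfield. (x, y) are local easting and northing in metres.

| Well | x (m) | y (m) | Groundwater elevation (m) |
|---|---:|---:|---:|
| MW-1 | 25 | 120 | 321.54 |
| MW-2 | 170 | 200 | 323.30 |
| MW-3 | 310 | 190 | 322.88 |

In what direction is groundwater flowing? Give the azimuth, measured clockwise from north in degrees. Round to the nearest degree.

177°

Differences from MW-1: to MW-2 (Δx, Δy, Δh) = (145, 80, +1.76); to MW-3 = (285, 70, +1.34).
Determinant of the coordinate differences = 145·70 − 285·80 = -12650.
∂h/∂x = [(+1.76)·70 − (+1.34)·80] / -12650 = -0.001265
∂h/∂y = [145·(+1.34) − 285·(+1.76)] / -12650 = +0.02429
Flow direction (−∇h) has components (+0.001265 E, -0.02429 N).
Azimuth = atan2(E, N) = atan2(+0.001265, -0.02429) = 177.0° ≈ 177°.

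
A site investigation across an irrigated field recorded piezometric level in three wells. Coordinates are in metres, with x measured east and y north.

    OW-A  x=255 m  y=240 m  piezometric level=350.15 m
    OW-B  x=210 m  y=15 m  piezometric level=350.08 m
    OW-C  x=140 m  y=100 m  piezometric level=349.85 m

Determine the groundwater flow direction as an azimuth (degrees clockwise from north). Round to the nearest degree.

With h = a·x + b·y + c and OW-A as origin, the differences give:
  (-45)·a + (-225)·b = -0.07
  (-115)·a + (-140)·b = -0.30
Eliminate b (×(-140) and ×(-225), subtract): -19575·a = -57.700 → a = ∂h/∂x = +0.002948
Back-substitute: b = ∂h/∂y = -0.0002784.
Flow direction (−∇h) has components (-0.002948 E, +0.0002784 N).
Azimuth = atan2(E, N) = atan2(-0.002948, +0.0002784) = 275.4° ≈ 275°.

275°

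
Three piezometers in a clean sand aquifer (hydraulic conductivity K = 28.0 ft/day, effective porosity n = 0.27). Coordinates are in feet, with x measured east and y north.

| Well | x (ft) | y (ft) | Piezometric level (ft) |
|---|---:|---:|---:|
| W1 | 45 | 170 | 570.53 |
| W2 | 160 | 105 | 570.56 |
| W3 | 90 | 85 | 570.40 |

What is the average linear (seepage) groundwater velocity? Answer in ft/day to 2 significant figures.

0.30 ft/day

With h = a·x + b·y + c and W1 as origin, the differences give:
  115·a + (-65)·b = +0.03
  45·a + (-85)·b = -0.13
Eliminate b (×(-85) and ×(-65), subtract): -6850·a = -11.000 → a = ∂h/∂x = +0.001606
Back-substitute: b = ∂h/∂y = +0.002380.
|∇h| = √(0.001606² + 0.002380²) = 0.002871
Seepage velocity v = K·i/n = 28.0 × 0.002871 / 0.27 = 0.2977 ft/day.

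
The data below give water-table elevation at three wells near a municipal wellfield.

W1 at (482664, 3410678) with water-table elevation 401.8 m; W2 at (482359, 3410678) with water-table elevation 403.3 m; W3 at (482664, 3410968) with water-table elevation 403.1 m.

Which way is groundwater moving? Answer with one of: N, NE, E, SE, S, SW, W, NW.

SE

∂h/∂x = (403.3 − 401.8) / (482359 − 482664) = -0.004918
∂h/∂y = (403.1 − 401.8) / (3410968 − 3410678) = +0.004483
Flow = −∇h = (+0.004918 east, -0.004483 north), which points southeast.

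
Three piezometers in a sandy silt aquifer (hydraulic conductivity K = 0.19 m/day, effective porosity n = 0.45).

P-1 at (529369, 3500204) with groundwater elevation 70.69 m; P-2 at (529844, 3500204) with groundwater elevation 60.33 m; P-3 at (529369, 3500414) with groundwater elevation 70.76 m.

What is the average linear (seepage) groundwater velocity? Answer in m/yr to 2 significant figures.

3.4 m/yr

∂h/∂x = (60.33 − 70.69) / (529844 − 529369) = -0.02181
∂h/∂y = (70.76 − 70.69) / (3500414 − 3500204) = +0.0003333
|∇h| = √(-0.02181² + 0.0003333²) = 0.02181
Seepage velocity v = K·i/n = 0.19 × 0.02181 / 0.45 = 0.009209 m/day = 3.364 m/yr.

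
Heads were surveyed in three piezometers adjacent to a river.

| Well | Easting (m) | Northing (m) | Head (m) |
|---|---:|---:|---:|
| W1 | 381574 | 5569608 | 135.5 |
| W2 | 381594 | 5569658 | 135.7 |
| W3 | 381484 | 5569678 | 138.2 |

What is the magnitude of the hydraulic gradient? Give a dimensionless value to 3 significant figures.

0.0239

With h = a·x + b·y + c and W1 as origin, the differences give:
  20·a + 50·b = +0.2
  (-90)·a + 70·b = +2.7
Eliminate b (×70 and ×50, subtract): 5900·a = -121.00 → a = ∂h/∂x = -0.02051
Back-substitute: b = ∂h/∂y = +0.01220.
|∇h| = √(-0.02051² + 0.01220²) = 0.02386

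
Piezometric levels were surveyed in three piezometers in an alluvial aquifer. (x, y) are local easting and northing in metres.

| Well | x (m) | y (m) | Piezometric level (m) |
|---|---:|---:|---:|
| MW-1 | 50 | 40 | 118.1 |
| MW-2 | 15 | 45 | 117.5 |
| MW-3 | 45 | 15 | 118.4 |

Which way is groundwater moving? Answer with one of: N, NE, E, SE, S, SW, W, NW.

With h = a·x + b·y + c and MW-1 as origin, the differences give:
  (-35)·a + 5·b = -0.6
  (-5)·a + (-25)·b = +0.3
Eliminate b (×(-25) and ×5, subtract): 900·a = 13.50 → a = ∂h/∂x = +0.01500
Back-substitute: b = ∂h/∂y = -0.01500.
Flow = −∇h = (-0.01500 east, +0.01500 north), which points northwest.

NW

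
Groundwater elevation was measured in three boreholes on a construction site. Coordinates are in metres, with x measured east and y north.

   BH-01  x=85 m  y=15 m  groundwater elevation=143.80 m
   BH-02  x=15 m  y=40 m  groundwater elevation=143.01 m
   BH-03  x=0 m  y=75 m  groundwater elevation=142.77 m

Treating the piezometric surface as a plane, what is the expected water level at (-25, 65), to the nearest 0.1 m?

142.5 m

Taking BH-01 as reference: BH-02−BH-01 = (-70, 25, -0.79); BH-03−BH-01 = (-85, 60, -1.03).
Determinant of the coordinate differences = (-70)·60 − (-85)·25 = -2075.
∂h/∂x = [(-0.79)·60 − (-1.03)·25] / -2075 = +0.01043
∂h/∂y = [(-70)·(-1.03) − (-85)·(-0.79)] / -2075 = -0.002386
h(-25, 65) = 143.80 + (+0.01043)·(-110) + (-0.002386)·(50) = 143.80 -1.148 -0.119 = 142.533 m.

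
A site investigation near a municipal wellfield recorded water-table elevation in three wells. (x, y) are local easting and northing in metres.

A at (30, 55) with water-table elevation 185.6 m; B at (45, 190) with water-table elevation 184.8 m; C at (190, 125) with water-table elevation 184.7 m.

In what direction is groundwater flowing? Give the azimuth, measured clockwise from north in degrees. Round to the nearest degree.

030°

With h = a·x + b·y + c and A as origin, the differences give:
  15·a + 135·b = -0.8
  160·a + 70·b = -0.9
Eliminate b (×70 and ×135, subtract): -20550·a = 65.50 → a = ∂h/∂x = -0.003187
Back-substitute: b = ∂h/∂y = -0.005572.
Flow direction (−∇h) has components (+0.003187 E, +0.005572 N).
Azimuth = atan2(E, N) = atan2(+0.003187, +0.005572) = 29.8° ≈ 030°.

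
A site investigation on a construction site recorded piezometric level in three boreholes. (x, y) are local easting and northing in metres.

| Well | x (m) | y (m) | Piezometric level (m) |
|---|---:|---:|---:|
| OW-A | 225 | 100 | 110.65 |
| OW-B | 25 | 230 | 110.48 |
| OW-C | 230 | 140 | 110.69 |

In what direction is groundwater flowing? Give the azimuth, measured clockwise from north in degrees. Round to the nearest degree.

Differences from OW-A: to OW-B (Δx, Δy, Δh) = (-200, 130, -0.17); to OW-C = (5, 40, +0.04).
Solve a·Δx + b·Δy = Δh: det = (-200)·40 − 5·130 = -8650.
∂h/∂x = [(-0.17)·40 − (+0.04)·130] / -8650 = +0.001387
∂h/∂y = [(-200)·(+0.04) − 5·(-0.17)] / -8650 = +0.0008266
Flow direction (−∇h) has components (-0.001387 E, -0.0008266 N).
Azimuth = atan2(E, N) = atan2(-0.001387, -0.0008266) = 239.2° ≈ 239°.

239°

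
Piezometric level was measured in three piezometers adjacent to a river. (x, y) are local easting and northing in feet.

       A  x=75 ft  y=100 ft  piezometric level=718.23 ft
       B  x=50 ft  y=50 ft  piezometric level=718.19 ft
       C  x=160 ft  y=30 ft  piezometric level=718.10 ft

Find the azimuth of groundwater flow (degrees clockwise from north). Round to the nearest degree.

151°

Three-point gradient (reference A): Δ to B = (-25, -50, -0.04), Δ to C = (85, -70, -0.13).
∂h/∂x = -0.0006167, ∂h/∂y = +0.001108 (det = 6000).
Flow direction (−∇h) has components (+0.0006167 E, -0.001108 N).
Azimuth = atan2(E, N) = atan2(+0.0006167, -0.001108) = 150.9° ≈ 151°.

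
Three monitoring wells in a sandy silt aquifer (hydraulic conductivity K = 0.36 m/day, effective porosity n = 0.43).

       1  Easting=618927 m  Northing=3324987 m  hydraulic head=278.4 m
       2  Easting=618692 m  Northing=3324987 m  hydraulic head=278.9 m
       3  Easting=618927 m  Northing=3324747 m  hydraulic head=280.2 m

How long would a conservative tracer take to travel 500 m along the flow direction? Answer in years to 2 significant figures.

∂h/∂x = (278.9 − 278.4) / (618692 − 618927) = -0.002128
∂h/∂y = (280.2 − 278.4) / (3324747 − 3324987) = -0.007500
|∇h| = √(-0.002128² + -0.007500²) = 0.007796
Seepage velocity v = K·i/n = 0.36 × 0.007796 / 0.43 = 0.006527 m/day.
t = 500 / 0.006527 = 7.66e+04 days = 210 years.

210 years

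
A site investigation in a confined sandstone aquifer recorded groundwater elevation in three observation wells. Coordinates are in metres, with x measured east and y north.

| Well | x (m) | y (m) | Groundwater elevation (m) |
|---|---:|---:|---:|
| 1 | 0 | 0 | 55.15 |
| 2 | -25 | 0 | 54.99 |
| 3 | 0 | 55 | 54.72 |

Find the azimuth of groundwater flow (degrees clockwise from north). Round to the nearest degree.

321°

∂h/∂x = (54.99 − 55.15) / (-25 − 0) = +0.006400
∂h/∂y = (54.72 − 55.15) / (55 − 0) = -0.007818
Flow direction (−∇h) has components (-0.006400 E, +0.007818 N).
Azimuth = atan2(E, N) = atan2(-0.006400, +0.007818) = 320.7° ≈ 321°.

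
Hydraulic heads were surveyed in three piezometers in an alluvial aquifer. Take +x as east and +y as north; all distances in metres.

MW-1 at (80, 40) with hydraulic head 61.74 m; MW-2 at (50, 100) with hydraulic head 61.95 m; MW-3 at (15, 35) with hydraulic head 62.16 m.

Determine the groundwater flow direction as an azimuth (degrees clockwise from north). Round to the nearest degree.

Taking MW-1 as reference: MW-2−MW-1 = (-30, 60, +0.21); MW-3−MW-1 = (-65, -5, +0.42).
Solve a·Δx + b·Δy = Δh: det = (-30)·(-5) − (-65)·60 = 4050.
∂h/∂x = [(+0.21)·(-5) − (+0.42)·60] / 4050 = -0.006481
∂h/∂y = [(-30)·(+0.42) − (-65)·(+0.21)] / 4050 = +0.0002593
Flow direction (−∇h) has components (+0.006481 E, -0.0002593 N).
Azimuth = atan2(E, N) = atan2(+0.006481, -0.0002593) = 92.3° ≈ 092°.

092°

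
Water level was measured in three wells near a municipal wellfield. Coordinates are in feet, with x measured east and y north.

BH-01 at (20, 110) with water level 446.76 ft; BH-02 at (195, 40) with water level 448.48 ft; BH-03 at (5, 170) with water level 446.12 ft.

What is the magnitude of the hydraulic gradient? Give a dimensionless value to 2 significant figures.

0.011

With h = a·x + b·y + c and BH-01 as origin, the differences give:
  175·a + (-70)·b = +1.72
  (-15)·a + 60·b = -0.64
Eliminate b (×60 and ×(-70), subtract): 9450·a = 58.400 → a = ∂h/∂x = +0.006180
Back-substitute: b = ∂h/∂y = -0.009122.
|∇h| = √(0.006180² + -0.009122²) = 0.01102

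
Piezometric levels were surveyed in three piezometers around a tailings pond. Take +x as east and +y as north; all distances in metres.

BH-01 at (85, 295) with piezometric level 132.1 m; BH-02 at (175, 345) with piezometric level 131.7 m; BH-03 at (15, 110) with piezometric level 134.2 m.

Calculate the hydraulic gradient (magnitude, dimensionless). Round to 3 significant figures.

Three-point gradient (reference BH-01): Δ to BH-02 = (90, 50, -0.4), Δ to BH-03 = (-70, -185, +2.1).
∂h/∂x = +0.002357, ∂h/∂y = -0.01224 (det = -13150).
|∇h| = √(0.002357² + -0.01224²) = 0.01246

0.0125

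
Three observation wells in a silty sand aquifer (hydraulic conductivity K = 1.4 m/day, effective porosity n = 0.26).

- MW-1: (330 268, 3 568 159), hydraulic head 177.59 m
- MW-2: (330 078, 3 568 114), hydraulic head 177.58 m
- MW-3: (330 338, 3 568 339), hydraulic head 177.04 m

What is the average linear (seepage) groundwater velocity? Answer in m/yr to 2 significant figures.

6.9 m/yr

Taking MW-1 as reference: MW-2−MW-1 = (-190, -45, -0.01); MW-3−MW-1 = (70, 180, -0.55).
Solve a·Δx + b·Δy = Δh: det = (-190)·180 − 70·(-45) = -31050.
∂h/∂x = [(-0.01)·180 − (-0.55)·(-45)] / -31050 = +0.0008551
∂h/∂y = [(-190)·(-0.55) − 70·(-0.01)] / -31050 = -0.003388
|∇h| = √(0.0008551² + -0.003388²) = 0.003494
Seepage velocity v = K·i/n = 1.4 × 0.003494 / 0.26 = 0.01881 m/day = 6.87 m/yr.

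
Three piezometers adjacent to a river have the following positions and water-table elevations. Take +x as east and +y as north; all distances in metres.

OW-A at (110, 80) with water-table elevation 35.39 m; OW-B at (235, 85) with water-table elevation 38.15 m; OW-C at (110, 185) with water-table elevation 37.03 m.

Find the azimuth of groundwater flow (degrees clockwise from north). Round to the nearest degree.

Differences from OW-A: to OW-B (Δx, Δy, Δh) = (125, 5, +2.76); to OW-C = (0, 105, +1.64).
Determinant of the coordinate differences = 125·105 − 0·5 = 13125.
∂h/∂x = [(+2.76)·105 − (+1.64)·5] / 13125 = +0.02146
∂h/∂y = [125·(+1.64) − 0·(+2.76)] / 13125 = +0.01562
Flow direction (−∇h) has components (-0.02146 E, -0.01562 N).
Azimuth = atan2(E, N) = atan2(-0.02146, -0.01562) = 233.9° ≈ 234°.

234°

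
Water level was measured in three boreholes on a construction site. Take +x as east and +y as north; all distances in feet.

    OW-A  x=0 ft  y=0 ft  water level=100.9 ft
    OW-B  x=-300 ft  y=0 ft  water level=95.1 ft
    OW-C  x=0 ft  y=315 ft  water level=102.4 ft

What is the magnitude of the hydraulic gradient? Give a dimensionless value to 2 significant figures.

0.020

∂h/∂x = (95.1 − 100.9) / (-300 − 0) = +0.01933
∂h/∂y = (102.4 − 100.9) / (315 − 0) = +0.004762
|∇h| = √(0.01933² + 0.004762²) = 0.01991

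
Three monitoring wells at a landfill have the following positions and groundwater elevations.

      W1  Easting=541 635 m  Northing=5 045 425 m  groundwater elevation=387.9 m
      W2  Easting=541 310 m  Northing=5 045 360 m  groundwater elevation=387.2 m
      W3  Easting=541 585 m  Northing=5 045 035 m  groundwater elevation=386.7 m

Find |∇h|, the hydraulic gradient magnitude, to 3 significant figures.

Three-point gradient (reference W1): Δ to W2 = (-325, -65, -0.7), Δ to W3 = (-50, -390, -1.2).
∂h/∂x = +0.001579, ∂h/∂y = +0.002874 (det = 123500).
|∇h| = √(0.001579² + 0.002874²) = 0.003279

0.00328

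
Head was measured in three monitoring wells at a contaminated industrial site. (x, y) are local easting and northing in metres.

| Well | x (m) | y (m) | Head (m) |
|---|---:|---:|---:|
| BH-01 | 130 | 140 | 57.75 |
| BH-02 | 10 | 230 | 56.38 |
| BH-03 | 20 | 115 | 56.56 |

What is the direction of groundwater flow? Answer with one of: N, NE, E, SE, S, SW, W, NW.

Differences from BH-01: to BH-02 (Δx, Δy, Δh) = (-120, 90, -1.37); to BH-03 = (-110, -25, -1.19).
Determinant of the coordinate differences = (-120)·(-25) − (-110)·90 = 12900.
∂h/∂x = [(-1.37)·(-25) − (-1.19)·90] / 12900 = +0.01096
∂h/∂y = [(-120)·(-1.19) − (-110)·(-1.37)] / 12900 = -0.0006124
Flow = −∇h = (-0.01096 east, +0.0006124 north), which points west.

W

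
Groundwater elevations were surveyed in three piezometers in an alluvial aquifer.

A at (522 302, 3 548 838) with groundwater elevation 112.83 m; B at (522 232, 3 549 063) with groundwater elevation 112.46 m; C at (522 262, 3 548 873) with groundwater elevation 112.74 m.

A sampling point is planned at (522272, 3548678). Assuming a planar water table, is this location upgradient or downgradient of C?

Taking A as reference: B−A = (-70, 225, -0.37); C−A = (-40, 35, -0.09).
Determinant of the coordinate differences = (-70)·35 − (-40)·225 = 6550.
∂h/∂x = [(-0.37)·35 − (-0.09)·225] / 6550 = +0.001115
∂h/∂y = [(-70)·(-0.09) − (-40)·(-0.37)] / 6550 = -0.001298
Head at (522272, 3548678) = 112.83 + (+0.001115)·(-30) + (-0.001298)·(-160) = 113.00 m.
That is higher than the 112.74 m at C, so the point is upgradient.

upgradient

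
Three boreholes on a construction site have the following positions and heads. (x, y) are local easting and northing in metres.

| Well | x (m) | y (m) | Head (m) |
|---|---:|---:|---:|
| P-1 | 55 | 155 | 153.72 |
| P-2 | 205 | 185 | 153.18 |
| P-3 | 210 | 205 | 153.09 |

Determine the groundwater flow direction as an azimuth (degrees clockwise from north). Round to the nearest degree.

With h = a·x + b·y + c and P-1 as origin, the differences give:
  150·a + 30·b = -0.54
  155·a + 50·b = -0.63
Eliminate b (×50 and ×30, subtract): 2850·a = -8.100 → a = ∂h/∂x = -0.002842
Back-substitute: b = ∂h/∂y = -0.003789.
Flow direction (−∇h) has components (+0.002842 E, +0.003789 N).
Azimuth = atan2(E, N) = atan2(+0.002842, +0.003789) = 36.9° ≈ 037°.

037°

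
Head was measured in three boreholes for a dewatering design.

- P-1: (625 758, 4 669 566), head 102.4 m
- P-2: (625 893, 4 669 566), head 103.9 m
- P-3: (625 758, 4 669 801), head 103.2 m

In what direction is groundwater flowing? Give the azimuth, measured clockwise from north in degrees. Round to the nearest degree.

253°

∂h/∂x = (103.9 − 102.4) / (625893 − 625758) = +0.01111
∂h/∂y = (103.2 − 102.4) / (4669801 − 4669566) = +0.003404
Flow direction (−∇h) has components (-0.01111 E, -0.003404 N).
Azimuth = atan2(E, N) = atan2(-0.01111, -0.003404) = 253.0° ≈ 253°.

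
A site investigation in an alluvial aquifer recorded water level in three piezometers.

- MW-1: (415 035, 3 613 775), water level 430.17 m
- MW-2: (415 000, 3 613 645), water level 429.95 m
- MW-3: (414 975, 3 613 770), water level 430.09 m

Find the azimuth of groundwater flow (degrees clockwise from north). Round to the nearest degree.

With h = a·x + b·y + c and MW-1 as origin, the differences give:
  (-35)·a + (-130)·b = -0.22
  (-60)·a + (-5)·b = -0.08
Eliminate b (×(-5) and ×(-130), subtract): -7625·a = -9.300 → a = ∂h/∂x = +0.001220
Back-substitute: b = ∂h/∂y = +0.001364.
Flow direction (−∇h) has components (-0.001220 E, -0.001364 N).
Azimuth = atan2(E, N) = atan2(-0.001220, -0.001364) = 221.8° ≈ 222°.

222°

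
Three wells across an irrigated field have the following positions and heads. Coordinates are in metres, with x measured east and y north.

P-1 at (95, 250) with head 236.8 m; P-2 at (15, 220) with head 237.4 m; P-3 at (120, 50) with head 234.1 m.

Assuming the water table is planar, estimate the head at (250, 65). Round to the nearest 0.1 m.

Taking P-1 as reference: P-2−P-1 = (-80, -30, +0.6); P-3−P-1 = (25, -200, -2.7).
Determinant of the coordinate differences = (-80)·(-200) − 25·(-30) = 16750.
∂h/∂x = [(+0.6)·(-200) − (-2.7)·(-30)] / 16750 = -0.01200
∂h/∂y = [(-80)·(-2.7) − 25·(+0.6)] / 16750 = +0.01200
h(250, 65) = 236.8 + (-0.01200)·(155) + (+0.01200)·(-185) = 236.8 -1.860 -2.220 = 232.720 m.

232.7 m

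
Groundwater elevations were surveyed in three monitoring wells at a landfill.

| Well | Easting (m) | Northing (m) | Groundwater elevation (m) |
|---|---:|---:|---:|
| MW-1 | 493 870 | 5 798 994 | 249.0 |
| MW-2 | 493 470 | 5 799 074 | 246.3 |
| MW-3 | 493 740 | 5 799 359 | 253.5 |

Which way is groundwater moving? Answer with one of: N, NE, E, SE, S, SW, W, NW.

SW

With h = a·x + b·y + c and MW-1 as origin, the differences give:
  (-400)·a + 80·b = -2.7
  (-130)·a + 365·b = +4.5
Eliminate b (×365 and ×80, subtract): -135600·a = -1345.50 → a = ∂h/∂x = +0.009923
Back-substitute: b = ∂h/∂y = +0.01586.
Flow = −∇h = (-0.009923 east, -0.01586 north), which points southwest.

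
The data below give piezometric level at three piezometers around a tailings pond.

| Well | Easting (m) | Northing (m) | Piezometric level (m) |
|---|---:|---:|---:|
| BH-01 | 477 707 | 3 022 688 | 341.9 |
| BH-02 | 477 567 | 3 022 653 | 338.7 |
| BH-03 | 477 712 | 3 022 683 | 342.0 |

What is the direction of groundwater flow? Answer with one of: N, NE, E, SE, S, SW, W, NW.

W

Taking BH-01 as reference: BH-02−BH-01 = (-140, -35, -3.2); BH-03−BH-01 = (5, -5, +0.1).
Determinant of the coordinate differences = (-140)·(-5) − 5·(-35) = 875.
∂h/∂x = [(-3.2)·(-5) − (+0.1)·(-35)] / 875 = +0.02229
∂h/∂y = [(-140)·(+0.1) − 5·(-3.2)] / 875 = +0.002286
Flow = −∇h = (-0.02229 east, -0.002286 north), which points west.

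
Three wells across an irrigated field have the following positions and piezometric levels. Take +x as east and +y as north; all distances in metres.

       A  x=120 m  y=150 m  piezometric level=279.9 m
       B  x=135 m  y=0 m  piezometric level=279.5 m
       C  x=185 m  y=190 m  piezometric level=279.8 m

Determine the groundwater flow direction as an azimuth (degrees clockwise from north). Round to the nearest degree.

Differences from A: to B (Δx, Δy, Δh) = (15, -150, -0.4); to C = (65, 40, -0.1).
Solve a·Δx + b·Δy = Δh: det = 15·40 − 65·(-150) = 10350.
∂h/∂x = [(-0.4)·40 − (-0.1)·(-150)] / 10350 = -0.002995
∂h/∂y = [15·(-0.1) − 65·(-0.4)] / 10350 = +0.002367
Flow direction (−∇h) has components (+0.002995 E, -0.002367 N).
Azimuth = atan2(E, N) = atan2(+0.002995, -0.002367) = 128.3° ≈ 128°.

128°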